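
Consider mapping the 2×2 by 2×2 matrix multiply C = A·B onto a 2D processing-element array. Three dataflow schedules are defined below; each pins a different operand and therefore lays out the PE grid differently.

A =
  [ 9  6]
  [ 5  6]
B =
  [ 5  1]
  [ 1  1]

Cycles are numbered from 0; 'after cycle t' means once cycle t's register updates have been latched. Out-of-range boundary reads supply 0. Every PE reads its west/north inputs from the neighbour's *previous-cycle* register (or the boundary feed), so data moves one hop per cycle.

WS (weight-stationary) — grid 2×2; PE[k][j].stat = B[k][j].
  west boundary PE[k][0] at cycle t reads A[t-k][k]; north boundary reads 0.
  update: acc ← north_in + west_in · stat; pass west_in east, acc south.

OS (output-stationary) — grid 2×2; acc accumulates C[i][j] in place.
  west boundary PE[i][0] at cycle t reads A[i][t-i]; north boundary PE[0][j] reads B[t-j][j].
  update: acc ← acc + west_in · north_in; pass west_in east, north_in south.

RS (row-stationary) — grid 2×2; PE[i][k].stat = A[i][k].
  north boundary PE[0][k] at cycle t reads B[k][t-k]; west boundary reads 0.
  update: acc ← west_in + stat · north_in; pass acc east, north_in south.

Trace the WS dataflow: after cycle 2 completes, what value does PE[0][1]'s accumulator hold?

PE[0][1].acc = 5

WS on a 2×2 grid — tracing PE[0][1] and its feeders:
  cycle 0: PE[0][0] → acc 45, east 9, south 45
  cycle 0: PE[0][1] → acc 0, east 0, south 0
  cycle 1: PE[0][0] → acc 25, east 5, south 25
  cycle 1: PE[0][1] → acc 9, east 9, south 9
  cycle 2: PE[0][0] → acc 0, east 0, south 0
  cycle 2: PE[0][1] → acc 5, east 5, south 5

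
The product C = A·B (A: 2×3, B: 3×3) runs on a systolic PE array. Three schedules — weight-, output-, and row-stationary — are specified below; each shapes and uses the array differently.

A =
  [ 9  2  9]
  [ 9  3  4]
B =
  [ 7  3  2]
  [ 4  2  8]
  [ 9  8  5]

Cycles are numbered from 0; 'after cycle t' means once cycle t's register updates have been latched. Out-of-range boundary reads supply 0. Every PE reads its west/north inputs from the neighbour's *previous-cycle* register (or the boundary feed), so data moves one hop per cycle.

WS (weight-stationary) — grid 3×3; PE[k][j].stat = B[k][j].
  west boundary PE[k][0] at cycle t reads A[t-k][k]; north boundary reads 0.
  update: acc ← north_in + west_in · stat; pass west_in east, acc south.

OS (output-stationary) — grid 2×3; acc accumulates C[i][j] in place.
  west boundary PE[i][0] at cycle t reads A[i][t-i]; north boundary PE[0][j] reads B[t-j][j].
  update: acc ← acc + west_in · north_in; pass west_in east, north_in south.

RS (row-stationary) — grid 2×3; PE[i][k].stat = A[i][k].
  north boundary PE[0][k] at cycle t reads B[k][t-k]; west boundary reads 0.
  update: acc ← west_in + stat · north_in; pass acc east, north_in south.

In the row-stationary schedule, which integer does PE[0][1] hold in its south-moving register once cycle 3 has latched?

register = 8

RS on a 2×3 grid — tracing PE[0][1] and its feeders:
  @0  [0,0]  acc 63  |  →63  ↓7
  @0  [0,1]  acc 0  |  →0  ↓0
  @1  [0,0]  acc 27  |  →27  ↓3
  @1  [0,1]  acc 71  |  →71  ↓4
  @2  [0,0]  acc 18  |  →18  ↓2
  @2  [0,1]  acc 31  |  →31  ↓2
  @3  [0,0]  acc 0  |  →0  ↓0
  @3  [0,1]  acc 34  |  →34  ↓8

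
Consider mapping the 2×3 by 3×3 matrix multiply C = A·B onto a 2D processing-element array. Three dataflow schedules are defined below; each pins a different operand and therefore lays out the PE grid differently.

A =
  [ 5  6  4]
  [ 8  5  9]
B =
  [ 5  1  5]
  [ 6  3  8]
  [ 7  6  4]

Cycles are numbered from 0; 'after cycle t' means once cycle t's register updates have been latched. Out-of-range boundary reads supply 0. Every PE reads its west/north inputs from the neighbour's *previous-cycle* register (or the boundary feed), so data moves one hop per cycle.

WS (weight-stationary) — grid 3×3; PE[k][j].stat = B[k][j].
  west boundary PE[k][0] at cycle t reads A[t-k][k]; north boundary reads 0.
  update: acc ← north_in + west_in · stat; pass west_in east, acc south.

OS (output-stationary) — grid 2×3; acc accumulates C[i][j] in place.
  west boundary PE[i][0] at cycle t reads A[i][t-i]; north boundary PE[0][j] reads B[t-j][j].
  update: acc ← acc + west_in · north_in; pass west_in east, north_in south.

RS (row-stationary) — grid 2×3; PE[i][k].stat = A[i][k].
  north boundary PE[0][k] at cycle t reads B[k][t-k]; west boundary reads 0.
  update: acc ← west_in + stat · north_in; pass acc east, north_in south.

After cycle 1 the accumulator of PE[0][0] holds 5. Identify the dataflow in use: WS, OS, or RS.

dataflow = RS

WS (3×3 grid), PE[0][0]:
  [0] (0,0) acc=25 (h:5 v:25)
  [1] (0,0) acc=40 (h:8 v:40)
OS (2×3 grid), PE[0][0]:
  [0] (0,0) acc=25 (h:5 v:5)
  [1] (0,0) acc=61 (h:6 v:6)
RS (2×3 grid), PE[0][0]:
  [0] (0,0) acc=25 (h:25 v:5)
  [1] (0,0) acc=5 (h:5 v:1)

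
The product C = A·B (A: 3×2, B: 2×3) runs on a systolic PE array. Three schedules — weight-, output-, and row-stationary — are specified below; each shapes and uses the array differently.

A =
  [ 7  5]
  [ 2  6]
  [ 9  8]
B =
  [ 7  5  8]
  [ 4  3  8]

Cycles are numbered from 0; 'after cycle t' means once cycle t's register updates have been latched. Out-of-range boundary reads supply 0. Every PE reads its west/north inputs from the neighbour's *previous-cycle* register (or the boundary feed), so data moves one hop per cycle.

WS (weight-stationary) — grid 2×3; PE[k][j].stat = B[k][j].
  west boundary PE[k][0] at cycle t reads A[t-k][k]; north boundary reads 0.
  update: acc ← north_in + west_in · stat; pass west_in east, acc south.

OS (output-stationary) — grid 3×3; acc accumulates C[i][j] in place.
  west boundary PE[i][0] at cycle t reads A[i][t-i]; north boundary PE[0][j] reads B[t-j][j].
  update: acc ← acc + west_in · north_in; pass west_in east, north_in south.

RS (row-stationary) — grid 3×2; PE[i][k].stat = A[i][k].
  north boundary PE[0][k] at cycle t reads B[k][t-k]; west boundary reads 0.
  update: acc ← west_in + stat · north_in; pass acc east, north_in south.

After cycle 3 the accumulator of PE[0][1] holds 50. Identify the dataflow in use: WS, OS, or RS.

WS (2×3 grid), PE[0][1]:
  [0] (0,1) acc=0 (h:0 v:0)
  [1] (0,1) acc=35 (h:7 v:35)
  [2] (0,1) acc=10 (h:2 v:10)
  [3] (0,1) acc=45 (h:9 v:45)
OS (3×3 grid), PE[0][1]:
  [0] (0,1) acc=0 (h:0 v:0)
  [1] (0,1) acc=35 (h:7 v:5)
  [2] (0,1) acc=50 (h:5 v:3)
  [3] (0,1) acc=50 (h:0 v:0)
RS (3×2 grid), PE[0][1]:
  [0] (0,1) acc=0 (h:0 v:0)
  [1] (0,1) acc=69 (h:69 v:4)
  [2] (0,1) acc=50 (h:50 v:3)
  [3] (0,1) acc=96 (h:96 v:8)

dataflow = OS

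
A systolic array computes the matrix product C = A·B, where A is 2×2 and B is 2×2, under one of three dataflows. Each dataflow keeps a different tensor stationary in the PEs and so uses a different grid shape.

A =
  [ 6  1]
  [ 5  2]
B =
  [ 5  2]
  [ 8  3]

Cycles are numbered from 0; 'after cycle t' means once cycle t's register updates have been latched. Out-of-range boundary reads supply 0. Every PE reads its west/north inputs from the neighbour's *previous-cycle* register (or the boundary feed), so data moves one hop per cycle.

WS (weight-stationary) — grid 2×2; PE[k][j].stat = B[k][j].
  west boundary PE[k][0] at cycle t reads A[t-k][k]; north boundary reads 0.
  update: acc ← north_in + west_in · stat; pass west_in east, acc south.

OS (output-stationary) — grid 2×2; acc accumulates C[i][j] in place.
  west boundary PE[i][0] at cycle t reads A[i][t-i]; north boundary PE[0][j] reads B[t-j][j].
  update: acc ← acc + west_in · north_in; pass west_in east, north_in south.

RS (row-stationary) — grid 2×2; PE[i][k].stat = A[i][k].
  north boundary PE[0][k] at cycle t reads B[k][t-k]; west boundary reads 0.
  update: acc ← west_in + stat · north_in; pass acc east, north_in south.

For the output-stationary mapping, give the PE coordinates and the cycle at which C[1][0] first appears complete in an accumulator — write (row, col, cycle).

(row, col, cycle) = (1, 0, 2)

Under OS, C[1][0] lands at PE[1][0]:
  c0 r1c0: 0 / 0 / 0
  c1 r1c0: 25 / 5 / 5
  c2 r1c0: 41 / 2 / 8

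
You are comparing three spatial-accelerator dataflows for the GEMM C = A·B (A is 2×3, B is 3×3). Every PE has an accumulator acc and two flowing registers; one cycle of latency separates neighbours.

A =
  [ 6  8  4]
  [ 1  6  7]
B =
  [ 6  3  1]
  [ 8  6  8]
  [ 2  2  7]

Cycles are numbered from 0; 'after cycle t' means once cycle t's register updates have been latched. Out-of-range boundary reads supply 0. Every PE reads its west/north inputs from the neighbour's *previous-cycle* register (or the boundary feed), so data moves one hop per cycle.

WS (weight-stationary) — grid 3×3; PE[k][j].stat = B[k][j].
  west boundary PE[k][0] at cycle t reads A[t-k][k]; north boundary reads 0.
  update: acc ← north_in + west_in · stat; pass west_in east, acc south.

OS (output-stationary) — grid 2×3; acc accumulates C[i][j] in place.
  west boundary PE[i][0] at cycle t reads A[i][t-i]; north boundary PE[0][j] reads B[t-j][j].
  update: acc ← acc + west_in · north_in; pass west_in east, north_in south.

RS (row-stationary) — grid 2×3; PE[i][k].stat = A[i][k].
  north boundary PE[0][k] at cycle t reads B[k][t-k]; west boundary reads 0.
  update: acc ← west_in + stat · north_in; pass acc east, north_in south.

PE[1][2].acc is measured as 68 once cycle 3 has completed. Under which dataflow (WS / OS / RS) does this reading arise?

WS [3×3] PE[1][2] across cycles:
  @0  [1,2]  acc 0  |  →0  ↓0
  @1  [1,2]  acc 0  |  →0  ↓0
  @2  [1,2]  acc 0  |  →0  ↓0
  @3  [1,2]  acc 70  |  →8  ↓70
OS [2×3] PE[1][2] across cycles:
  @0  [1,2]  acc 0  |  →0  ↓0
  @1  [1,2]  acc 0  |  →0  ↓0
  @2  [1,2]  acc 0  |  →0  ↓0
  @3  [1,2]  acc 1  |  →1  ↓1
RS [2×3] PE[1][2] across cycles:
  @0  [1,2]  acc 0  |  →0  ↓0
  @1  [1,2]  acc 0  |  →0  ↓0
  @2  [1,2]  acc 0  |  →0  ↓0
  @3  [1,2]  acc 68  |  →68  ↓2

dataflow = RS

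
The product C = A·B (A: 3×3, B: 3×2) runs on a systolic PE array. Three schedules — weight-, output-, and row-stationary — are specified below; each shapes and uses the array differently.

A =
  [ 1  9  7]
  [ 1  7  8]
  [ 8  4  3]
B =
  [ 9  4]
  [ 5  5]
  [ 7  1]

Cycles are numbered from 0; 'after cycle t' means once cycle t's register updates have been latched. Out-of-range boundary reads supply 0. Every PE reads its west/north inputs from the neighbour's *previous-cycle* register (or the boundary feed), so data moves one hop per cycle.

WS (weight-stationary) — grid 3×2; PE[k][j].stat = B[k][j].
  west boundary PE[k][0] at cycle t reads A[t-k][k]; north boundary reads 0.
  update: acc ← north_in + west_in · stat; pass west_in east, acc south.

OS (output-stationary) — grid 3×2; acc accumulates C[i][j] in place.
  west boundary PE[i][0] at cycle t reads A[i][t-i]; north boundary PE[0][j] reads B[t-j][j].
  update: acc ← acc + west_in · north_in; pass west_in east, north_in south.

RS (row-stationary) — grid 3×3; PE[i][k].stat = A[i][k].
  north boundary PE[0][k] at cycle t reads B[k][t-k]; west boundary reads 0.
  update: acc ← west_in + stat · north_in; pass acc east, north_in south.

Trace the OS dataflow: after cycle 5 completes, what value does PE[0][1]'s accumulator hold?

PE[0][1].acc = 56

OS (3×2). Following PE[0][1] plus its west/north inputs:
  cycle 0: PE[0][0] → acc 9, east 1, south 9
  cycle 0: PE[0][1] → acc 0, east 0, south 0
  cycle 1: PE[0][0] → acc 54, east 9, south 5
  cycle 1: PE[0][1] → acc 4, east 1, south 4
  cycle 2: PE[0][0] → acc 103, east 7, south 7
  cycle 2: PE[0][1] → acc 49, east 9, south 5
  cycle 3: PE[0][0] → acc 103, east 0, south 0
  cycle 3: PE[0][1] → acc 56, east 7, south 1
  cycle 4: PE[0][0] → acc 103, east 0, south 0
  cycle 4: PE[0][1] → acc 56, east 0, south 0
  cycle 5: PE[0][0] → acc 103, east 0, south 0
  cycle 5: PE[0][1] → acc 56, east 0, south 0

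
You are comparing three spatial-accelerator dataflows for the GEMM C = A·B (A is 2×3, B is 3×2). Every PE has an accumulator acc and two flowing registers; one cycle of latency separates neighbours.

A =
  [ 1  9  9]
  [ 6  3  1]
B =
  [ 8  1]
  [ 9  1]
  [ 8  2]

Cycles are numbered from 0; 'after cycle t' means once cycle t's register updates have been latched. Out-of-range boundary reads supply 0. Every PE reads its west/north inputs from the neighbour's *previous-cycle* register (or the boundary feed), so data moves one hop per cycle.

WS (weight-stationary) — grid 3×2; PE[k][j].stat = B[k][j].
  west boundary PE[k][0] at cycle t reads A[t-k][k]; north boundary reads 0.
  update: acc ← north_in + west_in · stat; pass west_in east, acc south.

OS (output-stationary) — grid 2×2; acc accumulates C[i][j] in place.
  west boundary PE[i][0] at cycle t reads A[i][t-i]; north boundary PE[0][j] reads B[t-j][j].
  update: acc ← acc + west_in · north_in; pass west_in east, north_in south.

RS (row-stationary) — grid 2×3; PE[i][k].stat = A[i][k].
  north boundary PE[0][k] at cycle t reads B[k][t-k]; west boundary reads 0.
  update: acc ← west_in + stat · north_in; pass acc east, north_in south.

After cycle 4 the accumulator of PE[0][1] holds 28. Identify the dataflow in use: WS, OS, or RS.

dataflow = OS

WS [3×2] PE[0][1] across cycles:
  step 0 · PE0,1: acc=0; fwd→0 fwd↓0
  step 1 · PE0,1: acc=1; fwd→1 fwd↓1
  step 2 · PE0,1: acc=6; fwd→6 fwd↓6
  step 3 · PE0,1: acc=0; fwd→0 fwd↓0
  step 4 · PE0,1: acc=0; fwd→0 fwd↓0
OS [2×2] PE[0][1] across cycles:
  step 0 · PE0,1: acc=0; fwd→0 fwd↓0
  step 1 · PE0,1: acc=1; fwd→1 fwd↓1
  step 2 · PE0,1: acc=10; fwd→9 fwd↓1
  step 3 · PE0,1: acc=28; fwd→9 fwd↓2
  step 4 · PE0,1: acc=28; fwd→0 fwd↓0
RS [2×3] PE[0][1] across cycles:
  step 0 · PE0,1: acc=0; fwd→0 fwd↓0
  step 1 · PE0,1: acc=89; fwd→89 fwd↓9
  step 2 · PE0,1: acc=10; fwd→10 fwd↓1
  step 3 · PE0,1: acc=0; fwd→0 fwd↓0
  step 4 · PE0,1: acc=0; fwd→0 fwd↓0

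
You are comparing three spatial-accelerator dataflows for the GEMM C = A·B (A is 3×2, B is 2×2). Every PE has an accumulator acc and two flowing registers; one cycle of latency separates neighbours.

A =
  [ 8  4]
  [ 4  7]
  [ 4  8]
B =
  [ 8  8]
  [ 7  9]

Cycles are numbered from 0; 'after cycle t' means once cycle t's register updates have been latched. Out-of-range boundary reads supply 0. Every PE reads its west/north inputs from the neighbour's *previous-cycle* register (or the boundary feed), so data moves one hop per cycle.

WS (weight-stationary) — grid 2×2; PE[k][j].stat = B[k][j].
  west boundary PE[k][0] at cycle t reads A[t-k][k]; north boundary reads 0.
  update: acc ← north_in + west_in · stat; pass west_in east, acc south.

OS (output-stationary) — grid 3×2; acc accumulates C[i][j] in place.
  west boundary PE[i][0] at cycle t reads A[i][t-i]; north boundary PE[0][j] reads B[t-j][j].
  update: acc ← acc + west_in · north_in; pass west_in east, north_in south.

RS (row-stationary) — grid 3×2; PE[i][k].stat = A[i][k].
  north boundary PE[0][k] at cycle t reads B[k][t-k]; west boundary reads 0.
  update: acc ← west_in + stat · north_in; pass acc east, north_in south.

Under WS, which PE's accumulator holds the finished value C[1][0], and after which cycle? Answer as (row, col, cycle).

WS — PE[1][0] is where C[1][0] collects:
  c0 r1c0: 0 / 0 / 0
  c1 r1c0: 92 / 4 / 92
  c2 r1c0: 81 / 7 / 81

(row, col, cycle) = (1, 0, 2)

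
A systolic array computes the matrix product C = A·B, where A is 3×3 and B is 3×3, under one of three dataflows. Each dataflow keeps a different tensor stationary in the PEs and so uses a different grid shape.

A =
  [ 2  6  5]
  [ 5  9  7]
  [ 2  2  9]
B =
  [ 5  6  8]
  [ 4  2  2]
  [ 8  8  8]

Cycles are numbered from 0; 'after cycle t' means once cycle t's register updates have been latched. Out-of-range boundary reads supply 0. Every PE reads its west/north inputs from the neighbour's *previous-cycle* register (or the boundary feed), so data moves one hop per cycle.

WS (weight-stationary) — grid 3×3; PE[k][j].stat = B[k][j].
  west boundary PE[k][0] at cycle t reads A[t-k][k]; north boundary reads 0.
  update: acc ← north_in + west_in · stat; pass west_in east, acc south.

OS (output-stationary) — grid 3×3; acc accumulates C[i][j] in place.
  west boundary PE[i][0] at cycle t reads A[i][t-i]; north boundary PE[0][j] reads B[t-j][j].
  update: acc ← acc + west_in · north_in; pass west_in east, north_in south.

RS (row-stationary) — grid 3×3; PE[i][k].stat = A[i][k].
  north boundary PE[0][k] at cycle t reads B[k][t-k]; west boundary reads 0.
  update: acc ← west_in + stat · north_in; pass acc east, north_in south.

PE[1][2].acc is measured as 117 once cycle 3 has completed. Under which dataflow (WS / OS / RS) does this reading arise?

WS [3×3] PE[1][2] across cycles:
  c0 r1c2: 0 / 0 / 0
  c1 r1c2: 0 / 0 / 0
  c2 r1c2: 0 / 0 / 0
  c3 r1c2: 28 / 6 / 28
OS [3×3] PE[1][2] across cycles:
  c0 r1c2: 0 / 0 / 0
  c1 r1c2: 0 / 0 / 0
  c2 r1c2: 0 / 0 / 0
  c3 r1c2: 40 / 5 / 8
RS [3×3] PE[1][2] across cycles:
  c0 r1c2: 0 / 0 / 0
  c1 r1c2: 0 / 0 / 0
  c2 r1c2: 0 / 0 / 0
  c3 r1c2: 117 / 117 / 8

dataflow = RS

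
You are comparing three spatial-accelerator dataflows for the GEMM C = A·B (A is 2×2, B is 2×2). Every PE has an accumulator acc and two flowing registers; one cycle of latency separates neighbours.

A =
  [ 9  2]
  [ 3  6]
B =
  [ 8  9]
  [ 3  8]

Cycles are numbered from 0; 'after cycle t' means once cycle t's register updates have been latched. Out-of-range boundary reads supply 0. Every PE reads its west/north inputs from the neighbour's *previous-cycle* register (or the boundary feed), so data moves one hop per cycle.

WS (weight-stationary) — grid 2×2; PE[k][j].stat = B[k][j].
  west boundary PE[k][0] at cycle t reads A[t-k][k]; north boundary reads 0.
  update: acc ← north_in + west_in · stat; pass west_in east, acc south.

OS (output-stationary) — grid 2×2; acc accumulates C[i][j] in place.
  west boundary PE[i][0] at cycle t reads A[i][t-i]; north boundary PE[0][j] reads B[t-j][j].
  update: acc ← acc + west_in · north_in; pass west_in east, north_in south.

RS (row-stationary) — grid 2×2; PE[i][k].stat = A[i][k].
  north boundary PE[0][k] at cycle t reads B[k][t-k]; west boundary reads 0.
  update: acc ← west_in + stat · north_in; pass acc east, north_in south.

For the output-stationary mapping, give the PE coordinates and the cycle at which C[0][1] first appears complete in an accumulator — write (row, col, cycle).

(row, col, cycle) = (0, 1, 2)

OS: C[0][1] accumulates in PE[0][1]:
  after 0 — PE[0][1] acc=0, pass-E 0, pass-S 0
  after 1 — PE[0][1] acc=81, pass-E 9, pass-S 9
  after 2 — PE[0][1] acc=97, pass-E 2, pass-S 8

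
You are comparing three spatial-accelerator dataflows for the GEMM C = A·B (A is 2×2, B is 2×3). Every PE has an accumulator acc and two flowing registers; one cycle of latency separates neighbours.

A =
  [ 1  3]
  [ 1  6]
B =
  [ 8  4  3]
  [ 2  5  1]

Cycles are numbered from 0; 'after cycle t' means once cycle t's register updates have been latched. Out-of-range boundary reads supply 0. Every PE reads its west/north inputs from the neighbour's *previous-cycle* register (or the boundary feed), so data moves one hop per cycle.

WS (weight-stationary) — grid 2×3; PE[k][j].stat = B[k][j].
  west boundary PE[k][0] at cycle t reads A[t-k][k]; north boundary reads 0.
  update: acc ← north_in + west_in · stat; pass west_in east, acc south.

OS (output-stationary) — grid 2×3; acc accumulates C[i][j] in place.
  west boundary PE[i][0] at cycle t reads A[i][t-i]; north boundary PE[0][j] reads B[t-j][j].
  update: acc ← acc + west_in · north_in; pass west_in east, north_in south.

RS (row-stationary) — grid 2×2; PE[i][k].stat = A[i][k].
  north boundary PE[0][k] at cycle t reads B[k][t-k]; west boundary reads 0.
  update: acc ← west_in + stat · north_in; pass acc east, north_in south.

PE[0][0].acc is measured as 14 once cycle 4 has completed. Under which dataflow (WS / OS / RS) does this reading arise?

dataflow = OS

— WS: 2×3; PE[0][0] trace:
  0: (0,0).acc=8  regs=<1,8>
  1: (0,0).acc=8  regs=<1,8>
  2: (0,0).acc=0  regs=<0,0>
  3: (0,0).acc=0  regs=<0,0>
  4: (0,0).acc=0  regs=<0,0>
— OS: 2×3; PE[0][0] trace:
  0: (0,0).acc=8  regs=<1,8>
  1: (0,0).acc=14  regs=<3,2>
  2: (0,0).acc=14  regs=<0,0>
  3: (0,0).acc=14  regs=<0,0>
  4: (0,0).acc=14  regs=<0,0>
— RS: 2×2; PE[0][0] trace:
  0: (0,0).acc=8  regs=<8,8>
  1: (0,0).acc=4  regs=<4,4>
  2: (0,0).acc=3  regs=<3,3>
  3: (0,0).acc=0  regs=<0,0>
  4: (0,0).acc=0  regs=<0,0>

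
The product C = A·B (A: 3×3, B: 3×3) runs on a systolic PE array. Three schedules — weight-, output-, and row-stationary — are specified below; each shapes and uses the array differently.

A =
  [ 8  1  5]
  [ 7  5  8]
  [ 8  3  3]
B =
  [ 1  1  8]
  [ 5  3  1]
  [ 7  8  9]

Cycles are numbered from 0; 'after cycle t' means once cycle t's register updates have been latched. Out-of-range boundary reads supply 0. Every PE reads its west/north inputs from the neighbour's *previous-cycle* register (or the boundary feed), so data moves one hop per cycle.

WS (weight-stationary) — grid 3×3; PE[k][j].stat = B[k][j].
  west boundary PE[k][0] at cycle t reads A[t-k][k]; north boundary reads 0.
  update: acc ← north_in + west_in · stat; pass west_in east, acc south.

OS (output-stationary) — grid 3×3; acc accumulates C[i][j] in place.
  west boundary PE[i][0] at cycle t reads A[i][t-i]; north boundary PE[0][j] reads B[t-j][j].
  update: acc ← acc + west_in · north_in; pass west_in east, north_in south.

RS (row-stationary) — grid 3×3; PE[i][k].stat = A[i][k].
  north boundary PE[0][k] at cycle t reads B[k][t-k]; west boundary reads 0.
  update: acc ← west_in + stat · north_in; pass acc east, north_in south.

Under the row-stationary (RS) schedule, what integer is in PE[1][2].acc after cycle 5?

RS on a 3×3 grid — tracing PE[1][2] and its feeders:
  t=0 PE[0][2]: acc=0 h=0 v=0
  t=0 PE[1][1]: acc=0 h=0 v=0
  t=0 PE[1][2]: acc=0 h=0 v=0
  t=1 PE[0][2]: acc=0 h=0 v=0
  t=1 PE[1][1]: acc=0 h=0 v=0
  t=1 PE[1][2]: acc=0 h=0 v=0
  t=2 PE[0][2]: acc=48 h=48 v=7
  t=2 PE[1][1]: acc=32 h=32 v=5
  t=2 PE[1][2]: acc=0 h=0 v=0
  t=3 PE[0][2]: acc=51 h=51 v=8
  t=3 PE[1][1]: acc=22 h=22 v=3
  t=3 PE[1][2]: acc=88 h=88 v=7
  t=4 PE[0][2]: acc=110 h=110 v=9
  t=4 PE[1][1]: acc=61 h=61 v=1
  t=4 PE[1][2]: acc=86 h=86 v=8
  t=5 PE[0][2]: acc=0 h=0 v=0
  t=5 PE[1][1]: acc=0 h=0 v=0
  t=5 PE[1][2]: acc=133 h=133 v=9

PE[1][2].acc = 133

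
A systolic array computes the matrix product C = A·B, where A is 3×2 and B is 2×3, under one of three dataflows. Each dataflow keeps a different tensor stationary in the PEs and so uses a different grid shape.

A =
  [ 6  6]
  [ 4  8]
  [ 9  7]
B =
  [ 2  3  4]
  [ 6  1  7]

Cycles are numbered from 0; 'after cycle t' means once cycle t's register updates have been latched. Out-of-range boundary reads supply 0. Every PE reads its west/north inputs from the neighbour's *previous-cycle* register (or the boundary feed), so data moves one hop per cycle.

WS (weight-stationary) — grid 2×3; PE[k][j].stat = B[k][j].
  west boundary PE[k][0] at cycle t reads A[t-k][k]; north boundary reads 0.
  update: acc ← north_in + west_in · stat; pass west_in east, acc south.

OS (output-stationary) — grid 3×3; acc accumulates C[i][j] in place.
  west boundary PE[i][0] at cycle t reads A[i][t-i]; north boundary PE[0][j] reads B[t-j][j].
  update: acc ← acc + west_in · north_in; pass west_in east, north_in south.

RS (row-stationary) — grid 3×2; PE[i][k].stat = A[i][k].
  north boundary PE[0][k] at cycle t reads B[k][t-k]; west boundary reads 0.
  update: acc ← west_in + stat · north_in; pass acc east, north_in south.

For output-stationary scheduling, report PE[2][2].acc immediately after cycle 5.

OS (3×3). Following PE[2][2] plus its west/north inputs:
  t=0 PE[1][2]: acc=0 h=0 v=0
  t=0 PE[2][1]: acc=0 h=0 v=0
  t=0 PE[2][2]: acc=0 h=0 v=0
  t=1 PE[1][2]: acc=0 h=0 v=0
  t=1 PE[2][1]: acc=0 h=0 v=0
  t=1 PE[2][2]: acc=0 h=0 v=0
  t=2 PE[1][2]: acc=0 h=0 v=0
  t=2 PE[2][1]: acc=0 h=0 v=0
  t=2 PE[2][2]: acc=0 h=0 v=0
  t=3 PE[1][2]: acc=16 h=4 v=4
  t=3 PE[2][1]: acc=27 h=9 v=3
  t=3 PE[2][2]: acc=0 h=0 v=0
  t=4 PE[1][2]: acc=72 h=8 v=7
  t=4 PE[2][1]: acc=34 h=7 v=1
  t=4 PE[2][2]: acc=36 h=9 v=4
  t=5 PE[1][2]: acc=72 h=0 v=0
  t=5 PE[2][1]: acc=34 h=0 v=0
  t=5 PE[2][2]: acc=85 h=7 v=7

PE[2][2].acc = 85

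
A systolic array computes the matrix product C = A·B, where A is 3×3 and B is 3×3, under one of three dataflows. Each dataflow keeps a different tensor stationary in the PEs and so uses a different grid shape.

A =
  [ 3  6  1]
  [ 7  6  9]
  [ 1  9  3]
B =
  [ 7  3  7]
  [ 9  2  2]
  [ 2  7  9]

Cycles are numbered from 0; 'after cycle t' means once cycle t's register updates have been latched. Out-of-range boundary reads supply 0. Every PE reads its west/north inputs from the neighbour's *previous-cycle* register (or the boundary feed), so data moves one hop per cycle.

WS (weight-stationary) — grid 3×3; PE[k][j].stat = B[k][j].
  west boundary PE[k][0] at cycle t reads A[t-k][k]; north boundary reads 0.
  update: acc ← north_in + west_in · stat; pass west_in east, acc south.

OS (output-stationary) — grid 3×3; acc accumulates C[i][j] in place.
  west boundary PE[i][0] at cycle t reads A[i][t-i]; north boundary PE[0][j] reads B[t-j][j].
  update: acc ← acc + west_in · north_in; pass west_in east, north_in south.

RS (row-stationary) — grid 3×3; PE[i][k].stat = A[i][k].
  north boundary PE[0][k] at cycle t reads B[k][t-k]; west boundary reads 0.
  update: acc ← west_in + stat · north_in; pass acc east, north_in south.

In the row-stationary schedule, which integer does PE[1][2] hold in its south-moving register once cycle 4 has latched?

RS (3×3). Following PE[1][2] plus its west/north inputs:
  t=0 PE[0][2]: acc=0 h=0 v=0
  t=0 PE[1][1]: acc=0 h=0 v=0
  t=0 PE[1][2]: acc=0 h=0 v=0
  t=1 PE[0][2]: acc=0 h=0 v=0
  t=1 PE[1][1]: acc=0 h=0 v=0
  t=1 PE[1][2]: acc=0 h=0 v=0
  t=2 PE[0][2]: acc=77 h=77 v=2
  t=2 PE[1][1]: acc=103 h=103 v=9
  t=2 PE[1][2]: acc=0 h=0 v=0
  t=3 PE[0][2]: acc=28 h=28 v=7
  t=3 PE[1][1]: acc=33 h=33 v=2
  t=3 PE[1][2]: acc=121 h=121 v=2
  t=4 PE[0][2]: acc=42 h=42 v=9
  t=4 PE[1][1]: acc=61 h=61 v=2
  t=4 PE[1][2]: acc=96 h=96 v=7

register = 7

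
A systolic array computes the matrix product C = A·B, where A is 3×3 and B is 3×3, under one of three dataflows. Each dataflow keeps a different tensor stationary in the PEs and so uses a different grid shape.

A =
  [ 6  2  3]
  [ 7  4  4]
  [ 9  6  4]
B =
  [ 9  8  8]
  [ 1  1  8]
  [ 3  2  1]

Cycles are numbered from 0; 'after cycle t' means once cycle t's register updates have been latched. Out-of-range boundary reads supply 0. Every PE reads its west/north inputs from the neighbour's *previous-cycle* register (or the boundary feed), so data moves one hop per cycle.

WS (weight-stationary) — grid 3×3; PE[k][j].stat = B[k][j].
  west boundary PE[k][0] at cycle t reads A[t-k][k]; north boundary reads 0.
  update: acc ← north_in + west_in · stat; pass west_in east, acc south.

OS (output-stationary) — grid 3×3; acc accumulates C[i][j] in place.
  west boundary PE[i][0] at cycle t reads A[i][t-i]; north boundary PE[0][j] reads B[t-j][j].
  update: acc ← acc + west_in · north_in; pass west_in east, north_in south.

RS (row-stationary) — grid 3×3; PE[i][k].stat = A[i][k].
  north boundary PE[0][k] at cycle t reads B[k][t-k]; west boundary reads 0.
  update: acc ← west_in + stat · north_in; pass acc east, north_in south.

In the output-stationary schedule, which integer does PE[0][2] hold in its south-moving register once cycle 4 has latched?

register = 1

OS (3×3). Following PE[0][2] plus its west/north inputs:
  @0  [0,1]  acc 0  |  →0  ↓0
  @0  [0,2]  acc 0  |  →0  ↓0
  @1  [0,1]  acc 48  |  →6  ↓8
  @1  [0,2]  acc 0  |  →0  ↓0
  @2  [0,1]  acc 50  |  →2  ↓1
  @2  [0,2]  acc 48  |  →6  ↓8
  @3  [0,1]  acc 56  |  →3  ↓2
  @3  [0,2]  acc 64  |  →2  ↓8
  @4  [0,1]  acc 56  |  →0  ↓0
  @4  [0,2]  acc 67  |  →3  ↓1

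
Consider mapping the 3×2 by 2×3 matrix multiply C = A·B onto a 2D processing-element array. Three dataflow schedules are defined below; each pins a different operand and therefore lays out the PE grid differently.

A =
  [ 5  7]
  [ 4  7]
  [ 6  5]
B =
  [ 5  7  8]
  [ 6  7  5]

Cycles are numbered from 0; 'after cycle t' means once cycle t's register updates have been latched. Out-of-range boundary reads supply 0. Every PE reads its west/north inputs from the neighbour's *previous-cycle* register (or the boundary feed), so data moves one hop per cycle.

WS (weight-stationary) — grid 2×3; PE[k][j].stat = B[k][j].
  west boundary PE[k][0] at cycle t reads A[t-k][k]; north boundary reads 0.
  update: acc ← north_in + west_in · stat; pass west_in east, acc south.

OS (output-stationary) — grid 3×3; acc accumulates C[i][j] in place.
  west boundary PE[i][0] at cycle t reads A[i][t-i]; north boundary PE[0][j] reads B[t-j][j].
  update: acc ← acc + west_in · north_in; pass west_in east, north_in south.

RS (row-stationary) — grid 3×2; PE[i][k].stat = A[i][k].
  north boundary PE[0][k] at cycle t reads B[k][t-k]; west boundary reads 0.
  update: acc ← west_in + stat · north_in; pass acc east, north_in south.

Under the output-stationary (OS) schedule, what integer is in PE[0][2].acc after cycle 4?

PE[0][2].acc = 75

Tracing OS — 3×3 array, target PE[0][2]:
  cycle 0: PE[0][1] → acc 0, east 0, south 0
  cycle 0: PE[0][2] → acc 0, east 0, south 0
  cycle 1: PE[0][1] → acc 35, east 5, south 7
  cycle 1: PE[0][2] → acc 0, east 0, south 0
  cycle 2: PE[0][1] → acc 84, east 7, south 7
  cycle 2: PE[0][2] → acc 40, east 5, south 8
  cycle 3: PE[0][1] → acc 84, east 0, south 0
  cycle 3: PE[0][2] → acc 75, east 7, south 5
  cycle 4: PE[0][1] → acc 84, east 0, south 0
  cycle 4: PE[0][2] → acc 75, east 0, south 0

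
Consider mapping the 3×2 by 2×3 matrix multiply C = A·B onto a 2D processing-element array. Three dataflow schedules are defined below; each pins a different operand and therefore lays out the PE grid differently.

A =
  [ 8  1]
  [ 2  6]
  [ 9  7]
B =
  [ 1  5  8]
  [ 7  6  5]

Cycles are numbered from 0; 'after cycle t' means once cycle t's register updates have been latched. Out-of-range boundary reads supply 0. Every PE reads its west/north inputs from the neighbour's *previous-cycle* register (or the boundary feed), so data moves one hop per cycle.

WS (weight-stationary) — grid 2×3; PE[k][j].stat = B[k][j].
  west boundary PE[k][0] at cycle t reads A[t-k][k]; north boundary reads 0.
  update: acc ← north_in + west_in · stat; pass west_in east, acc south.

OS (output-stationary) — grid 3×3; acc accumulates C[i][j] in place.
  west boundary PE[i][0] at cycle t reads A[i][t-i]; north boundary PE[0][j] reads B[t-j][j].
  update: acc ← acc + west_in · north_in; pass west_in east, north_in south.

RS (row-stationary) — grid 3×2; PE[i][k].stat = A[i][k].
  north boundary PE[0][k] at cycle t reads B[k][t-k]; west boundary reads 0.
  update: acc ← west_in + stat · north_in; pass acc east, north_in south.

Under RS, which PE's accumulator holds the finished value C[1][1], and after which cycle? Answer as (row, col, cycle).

Under RS, C[1][1] lands at PE[1][1]:
  cycle 0: PE[1][1] → acc 0, east 0, south 0
  cycle 1: PE[1][1] → acc 0, east 0, south 0
  cycle 2: PE[1][1] → acc 44, east 44, south 7
  cycle 3: PE[1][1] → acc 46, east 46, south 6

(row, col, cycle) = (1, 1, 3)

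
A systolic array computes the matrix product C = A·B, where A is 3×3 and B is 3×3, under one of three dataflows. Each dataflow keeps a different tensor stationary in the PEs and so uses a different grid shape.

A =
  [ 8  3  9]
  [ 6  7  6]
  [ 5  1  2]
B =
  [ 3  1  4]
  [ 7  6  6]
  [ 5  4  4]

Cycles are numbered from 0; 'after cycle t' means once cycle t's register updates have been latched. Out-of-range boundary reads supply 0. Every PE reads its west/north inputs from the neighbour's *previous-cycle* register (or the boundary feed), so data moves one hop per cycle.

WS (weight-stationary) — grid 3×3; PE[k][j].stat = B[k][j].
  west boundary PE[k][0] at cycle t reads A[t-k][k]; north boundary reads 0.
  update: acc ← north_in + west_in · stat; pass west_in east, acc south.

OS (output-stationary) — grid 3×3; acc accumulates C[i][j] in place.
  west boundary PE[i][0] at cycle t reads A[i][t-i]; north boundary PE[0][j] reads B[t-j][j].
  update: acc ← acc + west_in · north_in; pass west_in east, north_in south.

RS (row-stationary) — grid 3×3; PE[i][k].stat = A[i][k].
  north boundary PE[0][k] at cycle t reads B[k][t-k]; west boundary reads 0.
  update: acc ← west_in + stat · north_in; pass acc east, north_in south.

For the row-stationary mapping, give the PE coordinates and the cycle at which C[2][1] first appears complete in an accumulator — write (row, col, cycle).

Under RS, C[2][1] lands at PE[2][2]:
  t=0 PE[2][2]: acc=0 h=0 v=0
  t=1 PE[2][2]: acc=0 h=0 v=0
  t=2 PE[2][2]: acc=0 h=0 v=0
  t=3 PE[2][2]: acc=0 h=0 v=0
  t=4 PE[2][2]: acc=32 h=32 v=5
  t=5 PE[2][2]: acc=19 h=19 v=4

(row, col, cycle) = (2, 2, 5)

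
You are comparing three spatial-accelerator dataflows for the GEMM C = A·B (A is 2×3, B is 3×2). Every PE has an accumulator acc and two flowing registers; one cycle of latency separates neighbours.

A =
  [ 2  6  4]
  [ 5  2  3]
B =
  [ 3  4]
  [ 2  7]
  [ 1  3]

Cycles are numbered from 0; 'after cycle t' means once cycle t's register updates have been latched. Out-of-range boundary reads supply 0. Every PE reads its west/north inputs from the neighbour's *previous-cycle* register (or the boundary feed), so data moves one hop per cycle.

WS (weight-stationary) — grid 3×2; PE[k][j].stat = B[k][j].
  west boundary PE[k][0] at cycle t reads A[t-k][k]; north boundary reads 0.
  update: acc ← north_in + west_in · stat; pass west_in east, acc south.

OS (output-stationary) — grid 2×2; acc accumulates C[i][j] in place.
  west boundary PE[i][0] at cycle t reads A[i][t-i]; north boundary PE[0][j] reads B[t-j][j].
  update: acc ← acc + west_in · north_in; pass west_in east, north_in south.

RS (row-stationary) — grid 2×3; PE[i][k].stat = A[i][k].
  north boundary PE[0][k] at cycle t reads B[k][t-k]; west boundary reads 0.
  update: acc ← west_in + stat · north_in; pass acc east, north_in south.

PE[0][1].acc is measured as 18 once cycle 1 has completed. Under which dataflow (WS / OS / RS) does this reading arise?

WS [3×2] PE[0][1] across cycles:
  [0] (0,1) acc=0 (h:0 v:0)
  [1] (0,1) acc=8 (h:2 v:8)
OS [2×2] PE[0][1] across cycles:
  [0] (0,1) acc=0 (h:0 v:0)
  [1] (0,1) acc=8 (h:2 v:4)
RS [2×3] PE[0][1] across cycles:
  [0] (0,1) acc=0 (h:0 v:0)
  [1] (0,1) acc=18 (h:18 v:2)

dataflow = RS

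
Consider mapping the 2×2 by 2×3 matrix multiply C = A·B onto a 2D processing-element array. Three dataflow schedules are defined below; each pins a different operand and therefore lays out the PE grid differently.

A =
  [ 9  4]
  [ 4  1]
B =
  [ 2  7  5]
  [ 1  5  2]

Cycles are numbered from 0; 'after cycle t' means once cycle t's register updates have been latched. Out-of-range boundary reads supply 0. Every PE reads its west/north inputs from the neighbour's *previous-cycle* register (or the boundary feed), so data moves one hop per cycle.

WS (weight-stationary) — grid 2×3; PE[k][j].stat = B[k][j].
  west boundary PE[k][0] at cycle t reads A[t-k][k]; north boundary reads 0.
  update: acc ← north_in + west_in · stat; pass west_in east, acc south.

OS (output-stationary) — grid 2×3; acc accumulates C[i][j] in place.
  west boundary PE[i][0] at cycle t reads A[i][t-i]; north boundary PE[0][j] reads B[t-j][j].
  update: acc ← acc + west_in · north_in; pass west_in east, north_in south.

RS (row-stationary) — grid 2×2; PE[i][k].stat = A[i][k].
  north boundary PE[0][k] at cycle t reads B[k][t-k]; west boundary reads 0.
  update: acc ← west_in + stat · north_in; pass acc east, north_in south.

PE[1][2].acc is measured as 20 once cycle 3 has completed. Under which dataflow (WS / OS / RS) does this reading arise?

dataflow = OS

Under WS (2×3), PE[1][2]:
  cycle 0: PE[1][2] → acc 0, east 0, south 0
  cycle 1: PE[1][2] → acc 0, east 0, south 0
  cycle 2: PE[1][2] → acc 0, east 0, south 0
  cycle 3: PE[1][2] → acc 53, east 4, south 53
Under OS (2×3), PE[1][2]:
  cycle 0: PE[1][2] → acc 0, east 0, south 0
  cycle 1: PE[1][2] → acc 0, east 0, south 0
  cycle 2: PE[1][2] → acc 0, east 0, south 0
  cycle 3: PE[1][2] → acc 20, east 4, south 5
RS (2×2): PE[1][2] does not exist.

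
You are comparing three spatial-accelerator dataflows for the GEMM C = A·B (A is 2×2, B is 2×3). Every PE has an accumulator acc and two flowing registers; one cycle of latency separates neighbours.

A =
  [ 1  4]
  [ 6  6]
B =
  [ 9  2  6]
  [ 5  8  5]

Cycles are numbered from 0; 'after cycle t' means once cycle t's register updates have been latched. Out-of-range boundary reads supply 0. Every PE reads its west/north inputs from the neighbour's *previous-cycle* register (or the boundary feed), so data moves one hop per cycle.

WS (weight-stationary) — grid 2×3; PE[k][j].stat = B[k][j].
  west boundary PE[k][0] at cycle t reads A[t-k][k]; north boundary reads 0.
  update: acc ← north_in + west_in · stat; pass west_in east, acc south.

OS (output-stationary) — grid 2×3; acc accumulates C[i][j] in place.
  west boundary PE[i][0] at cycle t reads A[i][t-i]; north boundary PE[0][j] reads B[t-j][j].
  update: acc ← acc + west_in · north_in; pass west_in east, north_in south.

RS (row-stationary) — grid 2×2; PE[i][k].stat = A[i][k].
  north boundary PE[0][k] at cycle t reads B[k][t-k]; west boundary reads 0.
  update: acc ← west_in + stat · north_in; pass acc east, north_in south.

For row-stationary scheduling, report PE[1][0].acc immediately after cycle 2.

PE[1][0].acc = 12

Tracing RS — 2×2 array, target PE[1][0]:
  after 0 — PE[0][0] acc=9, pass-E 9, pass-S 9
  after 0 — PE[1][0] acc=0, pass-E 0, pass-S 0
  after 1 — PE[0][0] acc=2, pass-E 2, pass-S 2
  after 1 — PE[1][0] acc=54, pass-E 54, pass-S 9
  after 2 — PE[0][0] acc=6, pass-E 6, pass-S 6
  after 2 — PE[1][0] acc=12, pass-E 12, pass-S 2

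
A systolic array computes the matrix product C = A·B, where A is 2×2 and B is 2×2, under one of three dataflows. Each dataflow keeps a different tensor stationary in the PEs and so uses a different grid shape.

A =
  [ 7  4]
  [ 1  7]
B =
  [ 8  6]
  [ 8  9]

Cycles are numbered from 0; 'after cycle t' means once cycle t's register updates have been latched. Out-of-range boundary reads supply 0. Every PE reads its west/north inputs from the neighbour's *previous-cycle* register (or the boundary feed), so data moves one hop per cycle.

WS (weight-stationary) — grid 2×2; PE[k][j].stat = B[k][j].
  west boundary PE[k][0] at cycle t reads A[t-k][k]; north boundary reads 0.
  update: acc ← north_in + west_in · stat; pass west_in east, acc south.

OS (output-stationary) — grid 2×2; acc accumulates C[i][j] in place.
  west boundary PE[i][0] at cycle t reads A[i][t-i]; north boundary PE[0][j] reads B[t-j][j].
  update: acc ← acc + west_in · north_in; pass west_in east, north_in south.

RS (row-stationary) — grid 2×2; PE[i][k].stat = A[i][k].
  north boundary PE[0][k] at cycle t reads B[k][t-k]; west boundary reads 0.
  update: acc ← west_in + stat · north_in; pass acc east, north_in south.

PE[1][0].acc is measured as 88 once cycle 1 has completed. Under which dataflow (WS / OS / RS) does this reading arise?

WS [2×2] PE[1][0] across cycles:
  @0  [1,0]  acc 0  |  →0  ↓0
  @1  [1,0]  acc 88  |  →4  ↓88
OS [2×2] PE[1][0] across cycles:
  @0  [1,0]  acc 0  |  →0  ↓0
  @1  [1,0]  acc 8  |  →1  ↓8
RS [2×2] PE[1][0] across cycles:
  @0  [1,0]  acc 0  |  →0  ↓0
  @1  [1,0]  acc 8  |  →8  ↓8

dataflow = WS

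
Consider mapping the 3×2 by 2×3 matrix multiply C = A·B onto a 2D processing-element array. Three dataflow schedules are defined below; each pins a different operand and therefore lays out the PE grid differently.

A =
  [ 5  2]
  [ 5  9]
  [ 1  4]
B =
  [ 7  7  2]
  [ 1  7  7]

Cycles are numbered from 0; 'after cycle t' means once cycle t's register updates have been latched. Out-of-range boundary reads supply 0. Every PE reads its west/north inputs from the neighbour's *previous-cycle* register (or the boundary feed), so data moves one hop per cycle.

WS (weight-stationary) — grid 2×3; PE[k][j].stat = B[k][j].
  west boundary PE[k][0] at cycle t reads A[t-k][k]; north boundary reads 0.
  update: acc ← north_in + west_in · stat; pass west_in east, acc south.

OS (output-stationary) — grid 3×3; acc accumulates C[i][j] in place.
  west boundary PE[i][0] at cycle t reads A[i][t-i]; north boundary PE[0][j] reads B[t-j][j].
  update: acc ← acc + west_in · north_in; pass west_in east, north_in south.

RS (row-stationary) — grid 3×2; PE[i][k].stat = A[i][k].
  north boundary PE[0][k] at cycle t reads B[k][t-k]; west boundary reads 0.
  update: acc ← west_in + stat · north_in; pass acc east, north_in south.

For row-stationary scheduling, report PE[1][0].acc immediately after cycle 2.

RS (3×2). Following PE[1][0] plus its west/north inputs:
  0: (0,0).acc=35  regs=<35,7>
  0: (1,0).acc=0  regs=<0,0>
  1: (0,0).acc=35  regs=<35,7>
  1: (1,0).acc=35  regs=<35,7>
  2: (0,0).acc=10  regs=<10,2>
  2: (1,0).acc=35  regs=<35,7>

PE[1][0].acc = 35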